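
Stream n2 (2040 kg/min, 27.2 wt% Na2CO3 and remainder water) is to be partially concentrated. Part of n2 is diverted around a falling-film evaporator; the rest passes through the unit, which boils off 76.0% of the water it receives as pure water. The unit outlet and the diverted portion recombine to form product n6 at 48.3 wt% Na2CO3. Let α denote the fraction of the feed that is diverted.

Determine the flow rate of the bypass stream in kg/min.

429.3 kg/min

All 2040×0.272 = 554.88 kg/min of Na2CO3 reaches n6, so n6 = 554.88/0.483 = 1148.8 kg/min and vapour = 891.18 kg/min.
The evaporator receives (1−α)·2040 of feed at 0.728 water and removes 0.760 of that water:
0.760×0.728×(1−α)×2040 = 891.18
(1−α) = 891.18/1128.7 = 0.7896;  α = 0.2104.
Bypass flow = 0.2104×2040 = 429.28 kg/min.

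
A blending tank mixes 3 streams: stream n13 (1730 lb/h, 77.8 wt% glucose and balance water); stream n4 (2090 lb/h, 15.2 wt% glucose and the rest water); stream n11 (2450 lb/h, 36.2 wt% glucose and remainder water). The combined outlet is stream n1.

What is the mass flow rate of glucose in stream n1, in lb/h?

glucose out = glucose in = 1730×0.778 + 2090×0.152 + 2450×0.362 = 2550.5 lb/h.

2551 lb/h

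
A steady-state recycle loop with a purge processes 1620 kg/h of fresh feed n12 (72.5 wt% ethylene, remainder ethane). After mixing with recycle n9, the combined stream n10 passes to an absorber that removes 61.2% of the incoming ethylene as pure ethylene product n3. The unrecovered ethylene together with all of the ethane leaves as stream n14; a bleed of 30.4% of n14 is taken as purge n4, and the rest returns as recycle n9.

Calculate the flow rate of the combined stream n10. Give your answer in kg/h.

ethane enters only via n12 and leaves only via the purge: 1620×0.275 = 0.304×(ethane in n14), and the absorber passes all ethane, so ethane in n10 = ethane in n14 = 1465.5 kg/h.
ethylene in n10: m_A = 1620×0.725 + (1−0.304)·(1−0.612)·m_A, so m_A = 1174.5/0.7300 = 1609 kg/h.
n10 = 1609 + 1465.5 = 3074.5 kg/h.

3074 kg/h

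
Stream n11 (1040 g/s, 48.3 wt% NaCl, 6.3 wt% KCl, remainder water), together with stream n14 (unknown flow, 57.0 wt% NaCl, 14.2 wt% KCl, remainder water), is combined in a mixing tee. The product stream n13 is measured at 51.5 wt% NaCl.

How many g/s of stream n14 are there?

605.1 g/s

Let n14 be the unknown flow. Total out = 1040 + n14.
NaCl balance: 502.32 + 0.570·n14 = 0.515·(1040 + n14)
(0.570 − 0.515)·n14 = 0.515×1040 − 502.32 = 33.28
n14 = 33.28 / 0.055 = 605.09 g/s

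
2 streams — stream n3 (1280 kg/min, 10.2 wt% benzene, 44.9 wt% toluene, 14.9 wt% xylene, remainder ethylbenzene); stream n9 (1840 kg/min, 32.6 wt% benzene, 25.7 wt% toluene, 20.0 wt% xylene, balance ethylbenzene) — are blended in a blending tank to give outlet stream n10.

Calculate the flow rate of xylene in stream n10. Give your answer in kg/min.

558.7 kg/min

xylene out = xylene in = 1280×0.149 + 1840×0.200 = 558.72 kg/min.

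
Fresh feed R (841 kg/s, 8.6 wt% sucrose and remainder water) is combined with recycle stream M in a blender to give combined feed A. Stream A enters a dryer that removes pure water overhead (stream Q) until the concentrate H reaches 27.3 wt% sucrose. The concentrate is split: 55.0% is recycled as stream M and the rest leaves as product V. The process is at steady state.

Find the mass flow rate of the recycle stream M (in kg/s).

323.8 kg/s

Overall sucrose balance (none leaves overhead): sucrose in fresh feed = sucrose in product, i.e. 841×0.086 = (1−0.550)·H·0.273.
H = 72.326/(0.273×0.450) = 588.73 kg/s.
Recycle M = 0.550×588.73 = 323.8 kg/s.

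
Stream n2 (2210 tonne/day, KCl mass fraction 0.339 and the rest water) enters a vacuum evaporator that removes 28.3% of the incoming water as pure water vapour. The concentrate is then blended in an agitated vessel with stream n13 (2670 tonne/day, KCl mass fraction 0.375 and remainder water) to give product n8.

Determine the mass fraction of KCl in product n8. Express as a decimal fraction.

0.392

Vapour removed = 0.283×0.661×2210 = 413.41 tonne/day; concentrate = 1796.6 tonne/day.
KCl reaching the mixer = 749.19 (from concentrate) + 2670×0.375 = 1750.4 tonne/day.
Product flow = 1796.6 + 2670 = 4466.6 tonne/day; KCl fraction = 0.392.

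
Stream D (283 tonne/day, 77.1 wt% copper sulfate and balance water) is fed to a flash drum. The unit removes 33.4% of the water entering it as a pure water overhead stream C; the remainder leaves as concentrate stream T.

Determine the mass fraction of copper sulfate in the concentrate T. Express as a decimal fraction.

copper sulfate is not removed: 283×0.771 = 218.19 tonne/day of copper sulfate enters T.
water entering = 283×0.229 = 64.807 tonne/day; overhead removed = 0.334×64.807 = 21.646 tonne/day.
Concentrate = 283 − 21.646 = 261.35 tonne/day.
Mass fraction = 218.19/261.35 = 0.8349.

0.8349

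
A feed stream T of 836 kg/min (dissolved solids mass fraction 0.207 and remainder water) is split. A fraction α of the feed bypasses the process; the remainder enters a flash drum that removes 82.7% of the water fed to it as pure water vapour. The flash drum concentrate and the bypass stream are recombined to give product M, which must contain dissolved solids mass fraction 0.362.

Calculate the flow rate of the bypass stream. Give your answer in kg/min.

290.2 kg/min

All 836×0.207 = 173.05 kg/min of dissolved solids reaches M, so M = 173.05/0.362 = 478.04 kg/min and vapour = 357.96 kg/min.
The evaporator receives (1−α)·836 of feed at 0.793 water and removes 0.827 of that water:
0.827×0.793×(1−α)×836 = 357.96
(1−α) = 357.96/548.26 = 0.6529;  α = 0.3471.
Bypass flow = 0.3471×836 = 290.18 kg/min.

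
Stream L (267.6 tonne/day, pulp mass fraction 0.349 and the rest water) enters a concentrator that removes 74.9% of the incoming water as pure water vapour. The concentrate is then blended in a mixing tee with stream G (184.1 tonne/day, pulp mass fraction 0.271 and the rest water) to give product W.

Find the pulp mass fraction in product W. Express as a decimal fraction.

0.446

Vapour removed = 0.749×0.651×267.6 = 130.48 tonne/day; concentrate = 137.12 tonne/day.
pulp reaching the mixer = 93.392 (from concentrate) + 184.1×0.271 = 143.28 tonne/day.
Product flow = 137.12 + 184.1 = 321.22 tonne/day; pulp fraction = 0.446.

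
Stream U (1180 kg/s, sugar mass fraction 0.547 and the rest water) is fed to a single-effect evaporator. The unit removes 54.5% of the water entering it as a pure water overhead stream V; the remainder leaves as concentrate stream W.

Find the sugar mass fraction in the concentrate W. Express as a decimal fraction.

0.726

sugar is not removed: 1180×0.547 = 645.46 kg/s of sugar enters W.
water entering = 1180×0.453 = 534.54 kg/s; overhead removed = 0.545×534.54 = 291.32 kg/s.
Concentrate = 1180 − 291.32 = 888.68 kg/s.
Mass fraction = 645.46/888.68 = 0.726.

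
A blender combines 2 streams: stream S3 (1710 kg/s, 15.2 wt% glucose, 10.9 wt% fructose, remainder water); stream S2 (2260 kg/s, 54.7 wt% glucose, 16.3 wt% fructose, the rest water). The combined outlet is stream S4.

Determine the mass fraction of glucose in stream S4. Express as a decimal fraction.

0.377

Total flow out = 1710 + 2260 = 3970 kg/s.
glucose in = 1710×0.152 + 2260×0.547 = 1496.1 kg/s.
glucose mass fraction in S4 = 1496.1/3970 = 0.377.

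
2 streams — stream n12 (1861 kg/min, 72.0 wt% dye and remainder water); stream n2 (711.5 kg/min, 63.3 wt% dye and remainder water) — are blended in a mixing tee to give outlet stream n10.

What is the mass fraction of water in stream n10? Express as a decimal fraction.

0.304

Total flow out = 1861 + 711.5 = 2572.5 kg/min.
water in = 1861×0.280 + 711.5×0.367 = 782.2 kg/min.
water mass fraction in n10 = 782.2/2572.5 = 0.304.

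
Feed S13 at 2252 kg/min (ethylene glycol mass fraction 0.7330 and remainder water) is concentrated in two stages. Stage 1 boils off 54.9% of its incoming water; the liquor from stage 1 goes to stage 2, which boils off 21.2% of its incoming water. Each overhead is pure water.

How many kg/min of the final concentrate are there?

water in feed = 2252×0.267 = 601.28 kg/min.
After stage 1: water left = (1−0.549)×601.28 = 271.18; stream total = 1921.9 kg/min.
After stage 2: water left = (1−0.212)×271.18 = 213.69; final concentrate = 1864.4 kg/min.

1864 kg/min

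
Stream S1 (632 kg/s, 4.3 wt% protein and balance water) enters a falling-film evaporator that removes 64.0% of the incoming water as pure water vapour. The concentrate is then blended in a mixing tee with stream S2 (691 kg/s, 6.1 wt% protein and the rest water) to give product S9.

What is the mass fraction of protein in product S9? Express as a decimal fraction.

0.074

Vapour removed = 0.640×0.957×632 = 387.09 kg/s; concentrate = 244.91 kg/s.
protein reaching the mixer = 27.176 (from concentrate) + 691×0.061 = 69.327 kg/s.
Product flow = 244.91 + 691 = 935.91 kg/s; protein fraction = 0.074.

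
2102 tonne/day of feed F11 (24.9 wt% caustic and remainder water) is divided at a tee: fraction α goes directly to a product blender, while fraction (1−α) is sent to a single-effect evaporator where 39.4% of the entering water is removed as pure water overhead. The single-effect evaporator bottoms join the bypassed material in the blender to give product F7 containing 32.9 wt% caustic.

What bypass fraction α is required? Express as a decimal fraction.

All 2102×0.249 = 523.4 tonne/day of caustic reaches F7, so F7 = 523.4/0.329 = 1590.9 tonne/day and vapour = 511.12 tonne/day.
The evaporator receives (1−α)·2102 of feed at 0.751 water and removes 0.394 of that water:
0.394×0.751×(1−α)×2102 = 511.12
(1−α) = 511.12/621.97 = 0.8218;  α = 0.1782.

0.178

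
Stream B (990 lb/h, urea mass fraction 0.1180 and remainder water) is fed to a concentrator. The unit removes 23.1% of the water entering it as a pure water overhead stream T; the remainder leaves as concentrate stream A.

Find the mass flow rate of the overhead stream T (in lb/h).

water entering = 990×0.882 = 873.18 lb/h; overhead removed = 0.231×873.18 = 201.7 lb/h.

201.7 lb/h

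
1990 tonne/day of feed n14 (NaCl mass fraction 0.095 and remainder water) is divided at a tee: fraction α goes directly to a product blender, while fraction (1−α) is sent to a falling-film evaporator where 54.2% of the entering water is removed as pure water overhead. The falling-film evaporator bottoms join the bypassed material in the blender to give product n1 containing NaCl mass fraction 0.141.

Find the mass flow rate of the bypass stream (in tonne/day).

All 1990×0.095 = 189.05 tonne/day of NaCl reaches n1, so n1 = 189.05/0.141 = 1340.8 tonne/day and vapour = 649.22 tonne/day.
The evaporator receives (1−α)·1990 of feed at 0.905 water and removes 0.542 of that water:
0.542×0.905×(1−α)×1990 = 649.22
(1−α) = 649.22/976.11 = 0.6651;  α = 0.3349.
Bypass flow = 0.3349×1990 = 666.44 tonne/day.

666.4 tonne/day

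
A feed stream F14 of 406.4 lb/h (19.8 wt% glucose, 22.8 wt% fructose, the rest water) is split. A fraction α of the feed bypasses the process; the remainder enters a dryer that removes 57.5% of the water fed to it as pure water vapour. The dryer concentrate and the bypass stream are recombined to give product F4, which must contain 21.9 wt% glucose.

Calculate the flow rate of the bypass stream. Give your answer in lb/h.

All 406.4×0.198 = 80.467 lb/h of glucose reaches F4, so F4 = 80.467/0.219 = 367.43 lb/h and vapour = 38.97 lb/h.
The evaporator receives (1−α)·406.4 of feed at 0.574 water and removes 0.575 of that water:
0.575×0.574×(1−α)×406.4 = 38.97
(1−α) = 38.97/134.13 = 0.2905;  α = 0.7095.
Bypass flow = 0.7095×406.4 = 288.33 lb/h.

288.3 lb/h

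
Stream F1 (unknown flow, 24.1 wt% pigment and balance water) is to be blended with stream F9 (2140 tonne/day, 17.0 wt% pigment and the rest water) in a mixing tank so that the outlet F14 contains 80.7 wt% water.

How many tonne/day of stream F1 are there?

Let F1 be the unknown flow. Total out = 2140 + F1.
water balance: 1776.2 + 0.759·F1 = 0.807·(2140 + F1)
(0.759 − 0.807)·F1 = 0.807×2140 − 1776.2 = -49.22
F1 = -49.22 / -0.048 = 1025.4 tonne/day

1025 tonne/day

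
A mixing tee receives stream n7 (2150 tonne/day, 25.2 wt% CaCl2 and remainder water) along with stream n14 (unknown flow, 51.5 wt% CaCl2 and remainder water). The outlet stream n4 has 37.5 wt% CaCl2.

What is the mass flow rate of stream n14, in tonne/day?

1889 tonne/day

Let n14 be the unknown flow. Total out = 2150 + n14.
CaCl2 balance: 541.8 + 0.515·n14 = 0.375·(2150 + n14)
(0.515 − 0.375)·n14 = 0.375×2150 − 541.8 = 264.45
n14 = 264.45 / 0.140 = 1888.9 tonne/day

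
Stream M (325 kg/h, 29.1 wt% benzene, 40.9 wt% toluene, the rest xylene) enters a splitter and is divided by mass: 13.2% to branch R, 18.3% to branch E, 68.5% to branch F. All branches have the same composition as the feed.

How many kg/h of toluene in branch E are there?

Branch E total = 0.183×325 = 59.475 kg/h.
toluene in E = 0.409×59.475 = 24.325 kg/h.

24.33 kg/h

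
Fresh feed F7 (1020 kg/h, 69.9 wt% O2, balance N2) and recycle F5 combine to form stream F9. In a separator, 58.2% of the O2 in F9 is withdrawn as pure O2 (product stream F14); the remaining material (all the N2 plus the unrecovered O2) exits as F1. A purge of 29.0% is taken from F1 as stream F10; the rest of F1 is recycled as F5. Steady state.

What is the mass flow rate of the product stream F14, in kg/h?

O2 in F9: m_A = 1020×0.699 + (1−0.290)·(1−0.582)·m_A, so m_A = 712.98/0.7032 = 1013.9 kg/h.
Product F14 = 0.582×1013.9 = 590.08 kg/h.

590.1 kg/h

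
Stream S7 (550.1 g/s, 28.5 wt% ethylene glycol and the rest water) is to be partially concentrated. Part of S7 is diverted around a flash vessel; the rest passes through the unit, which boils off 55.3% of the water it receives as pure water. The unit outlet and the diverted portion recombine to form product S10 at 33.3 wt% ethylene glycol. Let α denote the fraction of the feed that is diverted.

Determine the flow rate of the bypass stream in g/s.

All 550.1×0.285 = 156.78 g/s of ethylene glycol reaches S10, so S10 = 156.78/0.333 = 470.81 g/s and vapour = 79.294 g/s.
The evaporator receives (1−α)·550.1 of feed at 0.715 water and removes 0.553 of that water:
0.553×0.715×(1−α)×550.1 = 79.294
(1−α) = 79.294/217.51 = 0.3646;  α = 0.6354.
Bypass flow = 0.6354×550.1 = 349.56 g/s.

349.6 g/s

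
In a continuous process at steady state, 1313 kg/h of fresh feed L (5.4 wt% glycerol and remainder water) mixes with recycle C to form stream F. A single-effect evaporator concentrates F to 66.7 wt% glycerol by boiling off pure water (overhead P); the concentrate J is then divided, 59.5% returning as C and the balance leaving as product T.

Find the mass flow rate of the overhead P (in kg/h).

Overall glycerol balance (none leaves overhead): glycerol in fresh feed = glycerol in product, i.e. 1313×0.054 = (1−0.595)·J·0.667.
J = 70.902/(0.667×0.405) = 262.47 kg/h.
Recycle C = 0.595×262.47 = 156.17 kg/h.
Combined feed F = 1313 + 156.17 = 1469.2 kg/h.
Overhead P = F − J = 1469.2 − 262.47 = 1206.7 kg/h.

1207 kg/h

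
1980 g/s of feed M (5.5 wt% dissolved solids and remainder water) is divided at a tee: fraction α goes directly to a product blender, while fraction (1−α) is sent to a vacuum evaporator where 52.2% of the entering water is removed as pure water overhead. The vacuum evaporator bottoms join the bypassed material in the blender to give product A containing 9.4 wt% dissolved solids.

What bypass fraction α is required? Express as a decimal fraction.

All 1980×0.055 = 108.9 g/s of dissolved solids reaches A, so A = 108.9/0.094 = 1158.5 g/s and vapour = 821.49 g/s.
The evaporator receives (1−α)·1980 of feed at 0.945 water and removes 0.522 of that water:
0.522×0.945×(1−α)×1980 = 821.49
(1−α) = 821.49/976.71 = 0.8411;  α = 0.1589.

0.159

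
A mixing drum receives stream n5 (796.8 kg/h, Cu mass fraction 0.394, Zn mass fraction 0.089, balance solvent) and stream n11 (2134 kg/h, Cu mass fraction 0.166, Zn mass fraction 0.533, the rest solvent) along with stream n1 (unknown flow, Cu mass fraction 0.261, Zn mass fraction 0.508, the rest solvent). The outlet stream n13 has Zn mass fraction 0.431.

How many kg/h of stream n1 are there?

712.2 kg/h

Let n1 be the unknown flow. Total out = 2930.8 + n1.
Zn balance: 1208.3 + 0.508·n1 = 0.431·(2930.8 + n1)
(0.508 − 0.431)·n1 = 0.431×2930.8 − 1208.3 = 54.838
n1 = 54.838 / 0.077 = 712.18 kg/h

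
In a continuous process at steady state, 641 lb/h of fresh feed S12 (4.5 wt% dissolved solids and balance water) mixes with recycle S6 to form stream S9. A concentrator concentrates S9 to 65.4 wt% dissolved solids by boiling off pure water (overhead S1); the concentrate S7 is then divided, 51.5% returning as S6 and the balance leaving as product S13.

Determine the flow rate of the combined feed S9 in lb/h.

687.8 lb/h

Overall dissolved solids balance (none leaves overhead): dissolved solids in fresh feed = dissolved solids in product, i.e. 641×0.045 = (1−0.515)·S7·0.654.
S7 = 28.845/(0.654×0.485) = 90.939 lb/h.
Recycle S6 = 0.515×90.939 = 46.834 lb/h.
Combined feed S9 = 641 + 46.834 = 687.83 lb/h.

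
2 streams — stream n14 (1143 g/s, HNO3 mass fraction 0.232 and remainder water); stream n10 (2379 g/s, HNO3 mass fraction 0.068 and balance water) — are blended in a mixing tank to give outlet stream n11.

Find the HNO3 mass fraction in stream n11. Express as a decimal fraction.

Total flow out = 1143 + 2379 = 3522 g/s.
HNO3 in = 1143×0.232 + 2379×0.068 = 426.95 g/s.
HNO3 mass fraction in n11 = 426.95/3522 = 0.121.

0.121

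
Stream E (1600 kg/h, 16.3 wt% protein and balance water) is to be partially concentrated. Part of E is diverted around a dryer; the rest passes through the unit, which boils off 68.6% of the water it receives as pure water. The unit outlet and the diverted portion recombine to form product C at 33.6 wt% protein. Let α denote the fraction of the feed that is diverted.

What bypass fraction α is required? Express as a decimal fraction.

All 1600×0.163 = 260.8 kg/h of protein reaches C, so C = 260.8/0.336 = 776.19 kg/h and vapour = 823.81 kg/h.
The evaporator receives (1−α)·1600 of feed at 0.837 water and removes 0.686 of that water:
0.686×0.837×(1−α)×1600 = 823.81
(1−α) = 823.81/918.69 = 0.8967;  α = 0.1033.

0.103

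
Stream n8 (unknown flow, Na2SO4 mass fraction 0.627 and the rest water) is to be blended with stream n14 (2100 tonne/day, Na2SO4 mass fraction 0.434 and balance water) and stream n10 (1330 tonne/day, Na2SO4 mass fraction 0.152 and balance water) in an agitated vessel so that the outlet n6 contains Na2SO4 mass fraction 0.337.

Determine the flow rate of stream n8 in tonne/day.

146 tonne/day

Let n8 be the unknown flow. Total out = 3430 + n8.
Na2SO4 balance: 1113.6 + 0.627·n8 = 0.337·(3430 + n8)
(0.627 − 0.337)·n8 = 0.337×3430 − 1113.6 = 42.35
n8 = 42.35 / 0.290 = 146.03 tonne/day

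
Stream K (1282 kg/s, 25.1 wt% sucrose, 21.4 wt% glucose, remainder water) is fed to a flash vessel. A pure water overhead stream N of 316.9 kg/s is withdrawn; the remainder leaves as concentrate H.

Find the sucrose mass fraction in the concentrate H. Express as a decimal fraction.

sucrose is not removed: 1282×0.251 = 321.78 kg/s of sucrose enters H.
Concentrate = 1282 − 316.9 = 965.1 kg/s.
Mass fraction = 321.78/965.1 = 0.3334.

0.3334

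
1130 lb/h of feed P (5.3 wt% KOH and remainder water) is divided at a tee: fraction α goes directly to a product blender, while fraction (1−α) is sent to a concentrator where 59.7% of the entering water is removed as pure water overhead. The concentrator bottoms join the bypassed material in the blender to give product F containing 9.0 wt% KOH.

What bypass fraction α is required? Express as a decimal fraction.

0.273

All 1130×0.053 = 59.89 lb/h of KOH reaches F, so F = 59.89/0.090 = 665.44 lb/h and vapour = 464.56 lb/h.
The evaporator receives (1−α)·1130 of feed at 0.947 water and removes 0.597 of that water:
0.597×0.947×(1−α)×1130 = 464.56
(1−α) = 464.56/638.86 = 0.7272;  α = 0.2728.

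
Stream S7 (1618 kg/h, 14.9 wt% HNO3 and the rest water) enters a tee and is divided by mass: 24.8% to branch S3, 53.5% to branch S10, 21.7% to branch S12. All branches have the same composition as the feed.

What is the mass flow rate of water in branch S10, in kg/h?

736.7 kg/h

Branch S10 total = 0.535×1618 = 865.63 kg/h.
water in S10 = 0.851×865.63 = 736.65 kg/h.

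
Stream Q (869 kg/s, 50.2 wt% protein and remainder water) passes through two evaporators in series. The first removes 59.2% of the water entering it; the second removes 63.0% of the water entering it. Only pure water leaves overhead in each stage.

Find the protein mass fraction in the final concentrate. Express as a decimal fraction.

0.870

water in feed = 869×0.498 = 432.76 kg/s.
After stage 1: water left = (1−0.592)×432.76 = 176.57; stream total = 612.8 kg/s.
After stage 2: water left = (1−0.630)×176.57 = 65.33; final concentrate = 501.57 kg/s.
protein fraction = 436.24/501.57 = 0.870.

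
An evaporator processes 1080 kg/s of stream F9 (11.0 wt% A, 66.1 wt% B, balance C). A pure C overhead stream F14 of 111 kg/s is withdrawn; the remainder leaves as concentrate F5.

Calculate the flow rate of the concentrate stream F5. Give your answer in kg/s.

Concentrate = 1080 − 111 = 969 kg/s.

969 kg/s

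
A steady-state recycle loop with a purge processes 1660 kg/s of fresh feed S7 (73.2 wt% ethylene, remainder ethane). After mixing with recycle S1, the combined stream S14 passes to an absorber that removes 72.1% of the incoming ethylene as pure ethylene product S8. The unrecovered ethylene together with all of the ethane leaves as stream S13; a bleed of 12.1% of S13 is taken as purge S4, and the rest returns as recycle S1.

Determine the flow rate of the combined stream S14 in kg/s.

ethane enters only via S7 and leaves only via the purge: 1660×0.268 = 0.121×(ethane in S13), and the absorber passes all ethane, so ethane in S14 = ethane in S13 = 3676.7 kg/s.
ethylene in S14: m_A = 1660×0.732 + (1−0.121)·(1−0.721)·m_A, so m_A = 1215.1/0.7548 = 1609.9 kg/s.
S14 = 1609.9 + 3676.7 = 5286.6 kg/s.

5287 kg/s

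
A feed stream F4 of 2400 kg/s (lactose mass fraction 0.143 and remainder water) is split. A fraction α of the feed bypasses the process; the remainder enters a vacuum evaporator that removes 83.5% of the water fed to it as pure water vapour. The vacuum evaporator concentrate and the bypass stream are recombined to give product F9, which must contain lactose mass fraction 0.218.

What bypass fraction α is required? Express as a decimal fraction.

0.519

All 2400×0.143 = 343.2 kg/s of lactose reaches F9, so F9 = 343.2/0.218 = 1574.3 kg/s and vapour = 825.69 kg/s.
The evaporator receives (1−α)·2400 of feed at 0.857 water and removes 0.835 of that water:
0.835×0.857×(1−α)×2400 = 825.69
(1−α) = 825.69/1717.4 = 0.4808;  α = 0.5192.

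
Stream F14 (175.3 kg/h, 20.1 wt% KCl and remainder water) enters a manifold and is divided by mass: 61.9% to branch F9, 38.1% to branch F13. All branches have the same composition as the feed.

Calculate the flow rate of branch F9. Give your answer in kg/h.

Branch F9 flow = 0.619×175.3 = 108.51 kg/h.

108.5 kg/h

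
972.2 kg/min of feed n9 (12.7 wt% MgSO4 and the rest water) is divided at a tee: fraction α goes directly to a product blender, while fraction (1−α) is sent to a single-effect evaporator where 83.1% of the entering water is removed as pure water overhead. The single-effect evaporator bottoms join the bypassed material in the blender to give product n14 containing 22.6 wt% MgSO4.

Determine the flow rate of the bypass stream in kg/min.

385.2 kg/min

All 972.2×0.127 = 123.47 kg/min of MgSO4 reaches n14, so n14 = 123.47/0.226 = 546.32 kg/min and vapour = 425.88 kg/min.
The evaporator receives (1−α)·972.2 of feed at 0.873 water and removes 0.831 of that water:
0.831×0.873×(1−α)×972.2 = 425.88
(1−α) = 425.88/705.3 = 0.6038;  α = 0.3962.
Bypass flow = 0.3962×972.2 = 385.16 kg/min.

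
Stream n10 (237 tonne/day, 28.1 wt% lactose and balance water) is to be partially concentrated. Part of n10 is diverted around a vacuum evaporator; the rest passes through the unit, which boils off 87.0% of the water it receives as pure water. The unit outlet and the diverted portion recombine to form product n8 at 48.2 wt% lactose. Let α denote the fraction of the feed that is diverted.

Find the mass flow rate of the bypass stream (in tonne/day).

All 237×0.281 = 66.597 tonne/day of lactose reaches n8, so n8 = 66.597/0.482 = 138.17 tonne/day and vapour = 98.832 tonne/day.
The evaporator receives (1−α)·237 of feed at 0.719 water and removes 0.870 of that water:
0.870×0.719×(1−α)×237 = 98.832
(1−α) = 98.832/148.25 = 0.6667;  α = 0.3333.
Bypass flow = 0.3333×237 = 79.003 tonne/day.

79 tonne/day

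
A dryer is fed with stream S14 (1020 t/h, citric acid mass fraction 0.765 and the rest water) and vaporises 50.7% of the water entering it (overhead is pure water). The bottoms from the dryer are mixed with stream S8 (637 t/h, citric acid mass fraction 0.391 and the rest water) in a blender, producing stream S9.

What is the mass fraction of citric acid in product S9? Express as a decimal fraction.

0.670

Vapour removed = 0.507×0.235×1020 = 121.53 t/h; concentrate = 898.47 t/h.
citric acid reaching the mixer = 780.3 (from concentrate) + 637×0.391 = 1029.4 t/h.
Product flow = 898.47 + 637 = 1535.5 t/h; citric acid fraction = 0.670.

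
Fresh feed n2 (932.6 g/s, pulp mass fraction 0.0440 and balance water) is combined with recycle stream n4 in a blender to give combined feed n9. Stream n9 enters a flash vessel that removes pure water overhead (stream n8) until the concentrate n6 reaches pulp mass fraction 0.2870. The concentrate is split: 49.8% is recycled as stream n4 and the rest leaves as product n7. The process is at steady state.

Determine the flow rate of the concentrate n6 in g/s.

284.8 g/s

Overall pulp balance (none leaves overhead): pulp in fresh feed = pulp in product, i.e. 932.6×0.044 = (1−0.498)·n6·0.287.
n6 = 41.034/(0.287×0.502) = 284.81 g/s.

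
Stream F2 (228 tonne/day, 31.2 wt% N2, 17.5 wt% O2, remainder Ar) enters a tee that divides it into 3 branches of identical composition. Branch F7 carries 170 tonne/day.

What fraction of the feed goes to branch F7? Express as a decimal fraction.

0.746

Fraction to F7 = 170/228 = 0.7456.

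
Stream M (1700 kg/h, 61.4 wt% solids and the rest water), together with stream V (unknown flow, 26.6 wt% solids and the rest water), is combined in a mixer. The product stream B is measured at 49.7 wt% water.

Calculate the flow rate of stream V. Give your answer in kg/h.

Let V be the unknown flow. Total out = 1700 + V.
water balance: 656.2 + 0.734·V = 0.497·(1700 + V)
(0.734 − 0.497)·V = 0.497×1700 − 656.2 = 188.7
V = 188.7 / 0.237 = 796.2 kg/h

796.2 kg/h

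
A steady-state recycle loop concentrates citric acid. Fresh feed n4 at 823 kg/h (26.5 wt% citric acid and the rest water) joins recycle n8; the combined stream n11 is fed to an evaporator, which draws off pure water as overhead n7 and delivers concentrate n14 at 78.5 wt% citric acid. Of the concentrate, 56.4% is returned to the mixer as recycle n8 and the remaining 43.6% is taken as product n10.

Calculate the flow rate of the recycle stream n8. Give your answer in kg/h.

359.4 kg/h

Overall citric acid balance (none leaves overhead): citric acid in fresh feed = citric acid in product, i.e. 823×0.265 = (1−0.564)·n14·0.785.
n14 = 218.09/(0.785×0.436) = 637.22 kg/h.
Recycle n8 = 0.564×637.22 = 359.39 kg/h.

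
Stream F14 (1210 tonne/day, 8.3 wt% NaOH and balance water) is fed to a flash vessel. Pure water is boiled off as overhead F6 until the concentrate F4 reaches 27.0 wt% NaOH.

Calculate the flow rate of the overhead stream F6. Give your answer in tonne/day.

NaOH is conserved: 1210×0.083 = 100.43 tonne/day all reports to the concentrate.
Concentrate = 100.43/(target fraction) = 371.96 tonne/day.
Overhead = 1210 − 371.96 = 838.04 tonne/day.

838 tonne/day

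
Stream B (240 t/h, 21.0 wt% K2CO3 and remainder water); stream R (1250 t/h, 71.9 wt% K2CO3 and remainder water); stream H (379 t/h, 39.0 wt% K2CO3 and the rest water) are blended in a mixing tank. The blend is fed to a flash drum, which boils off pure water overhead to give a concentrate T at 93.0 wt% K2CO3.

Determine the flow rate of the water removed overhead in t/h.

K2CO3 entering = 240×0.210 + 1250×0.719 + 379×0.390 = 1097 t/h.
All K2CO3 reports to T, so T = 1097/0.930 = 1179.5 t/h.
Total feed = 1869 t/h; overhead = 1869 − 1179.5 = 689.47 t/h.

689.5 t/h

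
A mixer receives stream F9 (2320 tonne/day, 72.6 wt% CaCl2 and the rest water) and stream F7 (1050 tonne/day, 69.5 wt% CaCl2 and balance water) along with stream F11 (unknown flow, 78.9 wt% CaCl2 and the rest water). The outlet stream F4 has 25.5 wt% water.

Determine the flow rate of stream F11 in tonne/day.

2195 tonne/day

Let F11 be the unknown flow. Total out = 3370 + F11.
water balance: 955.93 + 0.211·F11 = 0.255·(3370 + F11)
(0.211 − 0.255)·F11 = 0.255×3370 − 955.93 = -96.58
F11 = -96.58 / -0.044 = 2195 tonne/day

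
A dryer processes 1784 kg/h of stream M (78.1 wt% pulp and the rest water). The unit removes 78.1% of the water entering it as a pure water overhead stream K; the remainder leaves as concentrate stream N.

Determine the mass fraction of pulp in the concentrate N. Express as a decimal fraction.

0.942

pulp is not removed: 1784×0.781 = 1393.3 kg/h of pulp enters N.
water entering = 1784×0.219 = 390.7 kg/h; overhead removed = 0.781×390.7 = 305.13 kg/h.
Concentrate = 1784 − 305.13 = 1478.9 kg/h.
Mass fraction = 1393.3/1478.9 = 0.942.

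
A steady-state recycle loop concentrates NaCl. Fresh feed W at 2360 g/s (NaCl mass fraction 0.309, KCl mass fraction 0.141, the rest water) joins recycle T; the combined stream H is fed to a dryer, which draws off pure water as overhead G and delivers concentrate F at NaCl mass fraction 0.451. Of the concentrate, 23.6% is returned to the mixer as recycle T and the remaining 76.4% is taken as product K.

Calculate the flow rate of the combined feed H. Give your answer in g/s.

Overall NaCl balance (none leaves overhead): NaCl in fresh feed = NaCl in product, i.e. 2360×0.309 = (1−0.236)·F·0.451.
F = 729.24/(0.451×0.764) = 2116.4 g/s.
Recycle T = 0.236×2116.4 = 499.47 g/s.
Combined feed H = 2360 + 499.47 = 2859.5 g/s.

2859 g/s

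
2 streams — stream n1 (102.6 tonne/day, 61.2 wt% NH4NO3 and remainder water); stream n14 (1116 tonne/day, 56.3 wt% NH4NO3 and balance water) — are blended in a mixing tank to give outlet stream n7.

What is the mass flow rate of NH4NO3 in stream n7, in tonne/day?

691.1 tonne/day

NH4NO3 out = NH4NO3 in = 102.6×0.612 + 1116×0.563 = 691.1 tonne/day.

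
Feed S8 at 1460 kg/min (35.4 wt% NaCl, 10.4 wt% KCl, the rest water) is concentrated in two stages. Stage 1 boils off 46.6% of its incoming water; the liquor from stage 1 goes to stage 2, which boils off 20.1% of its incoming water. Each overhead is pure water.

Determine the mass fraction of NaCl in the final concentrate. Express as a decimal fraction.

0.5136

water in feed = 1460×0.542 = 791.32 kg/min.
After stage 1: water left = (1−0.466)×791.32 = 422.56; stream total = 1091.2 kg/min.
After stage 2: water left = (1−0.201)×422.56 = 337.63; final concentrate = 1006.3 kg/min.
NaCl fraction = 516.84/1006.3 = 0.5136.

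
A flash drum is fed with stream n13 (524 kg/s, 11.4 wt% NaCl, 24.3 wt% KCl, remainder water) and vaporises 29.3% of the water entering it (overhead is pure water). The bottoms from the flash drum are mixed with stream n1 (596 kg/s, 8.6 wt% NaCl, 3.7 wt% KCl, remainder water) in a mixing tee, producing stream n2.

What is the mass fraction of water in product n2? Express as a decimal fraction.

Vapour removed = 0.293×0.643×524 = 98.721 kg/s; concentrate = 425.28 kg/s.
water reaching the mixer = 238.21 (from concentrate) + 596×0.877 = 760.9 kg/s.
Product flow = 425.28 + 596 = 1021.3 kg/s; water fraction = 0.745.

0.745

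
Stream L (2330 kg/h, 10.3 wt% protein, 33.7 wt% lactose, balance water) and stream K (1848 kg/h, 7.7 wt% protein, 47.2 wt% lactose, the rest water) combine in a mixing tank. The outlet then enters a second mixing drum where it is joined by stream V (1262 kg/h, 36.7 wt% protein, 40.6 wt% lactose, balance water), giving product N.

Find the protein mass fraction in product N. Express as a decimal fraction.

0.1554

Overall, product flow = 5440 kg/h.
protein in = 2330×0.103 + 1848×0.077 + 1262×0.367 = 845.44 kg/h.
protein fraction in N = 0.1554.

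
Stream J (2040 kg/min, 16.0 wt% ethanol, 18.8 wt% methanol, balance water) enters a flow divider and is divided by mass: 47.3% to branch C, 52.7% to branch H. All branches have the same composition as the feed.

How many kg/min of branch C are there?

964.9 kg/min

Branch C flow = 0.473×2040 = 964.92 kg/min.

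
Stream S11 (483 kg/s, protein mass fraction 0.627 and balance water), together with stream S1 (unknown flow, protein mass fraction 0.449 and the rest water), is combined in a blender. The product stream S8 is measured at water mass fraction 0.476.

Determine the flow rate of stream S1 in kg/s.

663.3 kg/s

Let S1 be the unknown flow. Total out = 483 + S1.
water balance: 180.16 + 0.551·S1 = 0.476·(483 + S1)
(0.551 − 0.476)·S1 = 0.476×483 − 180.16 = 49.749
S1 = 49.749 / 0.075 = 663.32 kg/s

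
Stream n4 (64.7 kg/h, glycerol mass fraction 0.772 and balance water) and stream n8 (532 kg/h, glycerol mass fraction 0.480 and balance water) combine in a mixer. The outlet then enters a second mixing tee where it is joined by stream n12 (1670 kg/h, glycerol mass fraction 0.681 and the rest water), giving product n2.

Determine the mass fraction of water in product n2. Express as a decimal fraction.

0.364

Overall, product flow = 2266.7 kg/h.
water in = 64.7×0.228 + 532×0.520 + 1670×0.319 = 824.12 kg/h.
water fraction in n2 = 0.364.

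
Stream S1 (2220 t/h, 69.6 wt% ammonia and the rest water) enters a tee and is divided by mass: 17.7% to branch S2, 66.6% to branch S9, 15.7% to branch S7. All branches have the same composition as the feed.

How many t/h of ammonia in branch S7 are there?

242.6 t/h

Branch S7 total = 0.157×2220 = 348.54 t/h.
ammonia in S7 = 0.696×348.54 = 242.58 t/h.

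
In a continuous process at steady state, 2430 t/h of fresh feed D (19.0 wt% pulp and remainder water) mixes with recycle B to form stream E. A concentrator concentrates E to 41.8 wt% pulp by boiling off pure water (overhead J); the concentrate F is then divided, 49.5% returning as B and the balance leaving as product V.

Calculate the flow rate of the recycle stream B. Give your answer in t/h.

Overall pulp balance (none leaves overhead): pulp in fresh feed = pulp in product, i.e. 2430×0.190 = (1−0.495)·F·0.418.
F = 461.7/(0.418×0.505) = 2187.2 t/h.
Recycle B = 0.495×2187.2 = 1082.7 t/h.

1083 t/h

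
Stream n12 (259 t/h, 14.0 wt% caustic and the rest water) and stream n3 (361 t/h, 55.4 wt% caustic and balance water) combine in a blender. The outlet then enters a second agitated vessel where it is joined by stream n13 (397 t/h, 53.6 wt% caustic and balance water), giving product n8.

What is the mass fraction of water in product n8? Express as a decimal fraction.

Overall, product flow = 1017 t/h.
water in = 259×0.860 + 361×0.446 + 397×0.464 = 567.95 t/h.
water fraction in n8 = 0.5585.

0.5585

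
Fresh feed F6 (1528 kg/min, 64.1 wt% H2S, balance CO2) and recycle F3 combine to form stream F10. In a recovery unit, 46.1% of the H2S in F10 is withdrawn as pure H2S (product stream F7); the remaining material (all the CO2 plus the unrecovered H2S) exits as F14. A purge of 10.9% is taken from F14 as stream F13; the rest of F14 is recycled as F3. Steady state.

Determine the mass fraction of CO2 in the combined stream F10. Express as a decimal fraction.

0.7276

CO2 enters only via F6 and leaves only via the purge: 1528×0.359 = 0.109×(CO2 in F14), and the recovery unit passes all CO2, so CO2 in F10 = CO2 in F14 = 5032.6 kg/min.
H2S in F10: m_A = 1528×0.641 + (1−0.109)·(1−0.461)·m_A, so m_A = 979.45/0.5198 = 1884.5 kg/min.
F10 = 1884.5 + 5032.6 = 6917 kg/min.
CO2 fraction in F10 = 5032.6/6917 = 0.7276.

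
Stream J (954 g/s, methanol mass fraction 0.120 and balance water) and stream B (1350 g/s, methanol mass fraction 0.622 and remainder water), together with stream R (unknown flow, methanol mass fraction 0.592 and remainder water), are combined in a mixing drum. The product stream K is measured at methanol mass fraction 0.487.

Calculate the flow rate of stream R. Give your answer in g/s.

Let R be the unknown flow. Total out = 2304 + R.
methanol balance: 954.18 + 0.592·R = 0.487·(2304 + R)
(0.592 − 0.487)·R = 0.487×2304 − 954.18 = 167.87
R = 167.87 / 0.105 = 1598.7 g/s

1599 g/s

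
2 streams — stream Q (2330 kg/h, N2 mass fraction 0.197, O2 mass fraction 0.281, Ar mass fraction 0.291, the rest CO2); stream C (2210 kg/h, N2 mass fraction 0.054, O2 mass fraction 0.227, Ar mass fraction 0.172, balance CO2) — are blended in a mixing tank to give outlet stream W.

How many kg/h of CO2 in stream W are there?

CO2 out = CO2 in = 2330×0.231 + 2210×0.547 = 1747.1 kg/h.

1747 kg/h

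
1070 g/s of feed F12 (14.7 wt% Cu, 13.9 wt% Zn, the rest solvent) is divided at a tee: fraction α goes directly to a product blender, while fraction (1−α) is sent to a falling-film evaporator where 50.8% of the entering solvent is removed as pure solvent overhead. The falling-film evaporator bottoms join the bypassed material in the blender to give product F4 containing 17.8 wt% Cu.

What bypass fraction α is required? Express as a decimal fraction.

0.520

All 1070×0.147 = 157.29 g/s of Cu reaches F4, so F4 = 157.29/0.178 = 883.65 g/s and vapour = 186.35 g/s.
The evaporator receives (1−α)·1070 of feed at 0.714 solvent and removes 0.508 of that solvent:
0.508×0.714×(1−α)×1070 = 186.35
(1−α) = 186.35/388.1 = 0.4802;  α = 0.5198.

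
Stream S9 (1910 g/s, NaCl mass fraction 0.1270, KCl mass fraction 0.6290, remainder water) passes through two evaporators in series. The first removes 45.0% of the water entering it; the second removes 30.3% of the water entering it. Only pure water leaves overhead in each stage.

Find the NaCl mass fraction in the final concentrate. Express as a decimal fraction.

water in feed = 1910×0.244 = 466.04 g/s.
After stage 1: water left = (1−0.450)×466.04 = 256.32; stream total = 1700.3 g/s.
After stage 2: water left = (1−0.303)×256.32 = 178.66; final concentrate = 1622.6 g/s.
NaCl fraction = 242.57/1622.6 = 0.1495.

0.1495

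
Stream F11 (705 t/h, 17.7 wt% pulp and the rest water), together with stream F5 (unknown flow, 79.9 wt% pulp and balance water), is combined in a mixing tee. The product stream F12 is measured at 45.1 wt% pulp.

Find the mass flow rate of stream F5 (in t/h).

555.1 t/h

Let F5 be the unknown flow. Total out = 705 + F5.
pulp balance: 124.78 + 0.799·F5 = 0.451·(705 + F5)
(0.799 − 0.451)·F5 = 0.451×705 − 124.78 = 193.17
F5 = 193.17 / 0.348 = 555.09 t/h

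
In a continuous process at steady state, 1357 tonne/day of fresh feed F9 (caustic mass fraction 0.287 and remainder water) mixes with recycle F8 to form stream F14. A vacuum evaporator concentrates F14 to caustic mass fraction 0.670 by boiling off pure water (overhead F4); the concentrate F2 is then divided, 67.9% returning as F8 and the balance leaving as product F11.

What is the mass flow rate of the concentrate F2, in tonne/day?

1811 tonne/day

Overall caustic balance (none leaves overhead): caustic in fresh feed = caustic in product, i.e. 1357×0.287 = (1−0.679)·F2·0.670.
F2 = 389.46/(0.670×0.321) = 1810.8 tonne/day.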